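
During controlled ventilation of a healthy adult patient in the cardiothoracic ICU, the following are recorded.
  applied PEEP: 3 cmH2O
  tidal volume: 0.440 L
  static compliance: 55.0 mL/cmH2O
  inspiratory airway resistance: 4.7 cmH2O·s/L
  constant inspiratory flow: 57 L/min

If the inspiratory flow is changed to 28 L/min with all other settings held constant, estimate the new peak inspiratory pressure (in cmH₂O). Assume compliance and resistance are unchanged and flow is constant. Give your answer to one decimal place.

Flow: 57 L/min ÷ 60 = 0.95 L/s.
New flow: 28 L/min ÷ 60 = 0.4667 L/s.
PIP = Vt/C + R·V̇ + PEEP (constant-flow equation of motion).
Only the resistive term changes: ΔPIP = R × ΔV̇ = 4.7 × (0.4667 − 0.95) = 4.7 × -0.4833 = -2.272 cmH2O.
Original PIP = 440/55.0 + 4.7×0.95 + 3 = 15.465 cmH2O; new PIP = 15.465 + (-2.272) = 13.193 cmH2O.

13.2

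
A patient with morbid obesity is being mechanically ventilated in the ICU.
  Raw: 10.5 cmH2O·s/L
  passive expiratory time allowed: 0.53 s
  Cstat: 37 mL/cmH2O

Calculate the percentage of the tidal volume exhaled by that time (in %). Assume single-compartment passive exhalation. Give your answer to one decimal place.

τ = R × C = 10.5 × 37 mL/cmH2O = 10.5 × 0.037 L/cmH2O = 0.3885 s.
Passive exhalation: V(t)/V₀ = e^(−t/τ) = e^(−0.53/0.3885) = 0.2556.
Fraction exhaled = 1 − 0.2556 = 0.7444 → 74.44%.

74.4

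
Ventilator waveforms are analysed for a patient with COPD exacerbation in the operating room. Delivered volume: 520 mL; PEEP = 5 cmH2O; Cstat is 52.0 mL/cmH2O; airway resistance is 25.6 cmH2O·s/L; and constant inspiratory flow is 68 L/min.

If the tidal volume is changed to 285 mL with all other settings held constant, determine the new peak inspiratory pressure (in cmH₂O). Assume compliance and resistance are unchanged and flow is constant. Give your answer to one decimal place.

Flow: 68 L/min ÷ 60 = 1.1333 L/s.
PIP = Vt/C + R·V̇ + PEEP (constant-flow equation of motion).
Only the elastic term changes: ΔPIP = ΔVt / C = (285 − 520) / 52.0 = -4.519 cmH2O.
Original PIP = 520/52.0 + 25.6×1.1333 + 5 = 44.012 cmH2O; new PIP = 44.012 + (-4.519) = 39.493 cmH2O.

39.5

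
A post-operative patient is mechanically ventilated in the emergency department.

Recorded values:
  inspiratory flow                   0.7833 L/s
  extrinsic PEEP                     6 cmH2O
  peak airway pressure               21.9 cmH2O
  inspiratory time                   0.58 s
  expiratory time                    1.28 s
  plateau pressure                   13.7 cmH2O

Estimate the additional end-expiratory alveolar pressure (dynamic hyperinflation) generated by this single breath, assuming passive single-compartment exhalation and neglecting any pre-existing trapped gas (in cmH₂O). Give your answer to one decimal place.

1.0

Vt = flow × Ti = 0.7833 L/s × 0.58 s × 1000 mL/L = 454.31 mL.
R = (PIP − Pplat)/V̇ = (21.9 − 13.7) / 0.7833 = 8.2/0.7833 = 10.469 cmH2O·s/L.
C = Vt/(Pplat − PEEP) = 454.31 / (13.7 − 6) = 454.31/7.7 = 59.001 mL/cmH2O.
τ = R × C = 10.469 × 0.059 L/cmH2O = 0.6177 s.
Fraction remaining = e^(−Te/τ) = e^(−1.28/0.6177) = 0.1259; trapped volume = 454.31 × 0.1259 = 57.198 mL.
Additional alveolar pressure from trapping ≈ V_trapped / C = 57.198 / 59.001 = 0.9694 cmH2O.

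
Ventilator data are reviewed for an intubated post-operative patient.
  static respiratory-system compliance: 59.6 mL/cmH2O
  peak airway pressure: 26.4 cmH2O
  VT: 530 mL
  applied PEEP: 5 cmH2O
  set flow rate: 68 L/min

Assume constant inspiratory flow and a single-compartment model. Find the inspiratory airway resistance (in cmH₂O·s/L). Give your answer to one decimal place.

Flow: 68 L/min ÷ 60 = 1.1333 L/s.
Equation of motion (constant flow): PIP = Vt/C + R·V̇ + PEEP.
R·V̇ = PIP − Vt/C − PEEP = 26.4 − 530/59.6 − 5 = 26.4 − 8.893 − 5 = 12.507 cmH2O.
R = 12.507 / 1.1333 = 11.036 cmH2O·s/L.

11.0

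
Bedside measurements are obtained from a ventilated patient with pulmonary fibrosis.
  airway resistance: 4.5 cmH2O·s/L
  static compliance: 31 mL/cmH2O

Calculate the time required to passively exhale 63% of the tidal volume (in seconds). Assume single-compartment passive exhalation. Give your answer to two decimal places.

τ = R × C = 4.5 × 31 mL/cmH2O = 4.5 × 0.031 L/cmH2O = 0.1395 s.
Exhaled fraction f = 1 − e^(−t/τ) → t = −τ·ln(1 − f) = −0.1395·ln(0.37) = 0.1387 s.

0.14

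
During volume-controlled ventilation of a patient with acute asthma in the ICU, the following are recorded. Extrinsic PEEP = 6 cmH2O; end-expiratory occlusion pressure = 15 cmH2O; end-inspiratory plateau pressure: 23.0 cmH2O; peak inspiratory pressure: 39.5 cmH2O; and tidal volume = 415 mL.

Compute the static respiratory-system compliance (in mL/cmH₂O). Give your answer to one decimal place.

51.9

End-expiratory occlusion gives total PEEP = 15 cmH2O (intrinsic PEEP = 15 − 6 = 9). Use total PEEP for the elastic gradient.
Cstat = Vt / (Pplat − PEEPtotal) = 415 / (23.0 − 15) = 415 / 8.0 = 51.875 mL/cmH2O.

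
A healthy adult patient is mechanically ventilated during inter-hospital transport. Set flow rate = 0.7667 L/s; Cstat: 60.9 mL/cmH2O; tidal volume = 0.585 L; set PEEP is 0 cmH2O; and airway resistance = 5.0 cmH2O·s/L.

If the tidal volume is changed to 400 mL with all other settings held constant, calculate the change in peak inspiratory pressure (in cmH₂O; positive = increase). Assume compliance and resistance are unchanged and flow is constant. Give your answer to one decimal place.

-3.0

PIP = Vt/C + R·V̇ + PEEP (constant-flow equation of motion).
Only the elastic term changes: ΔPIP = ΔVt / C = (400 − 585) / 60.9 = -3.038 cmH2O.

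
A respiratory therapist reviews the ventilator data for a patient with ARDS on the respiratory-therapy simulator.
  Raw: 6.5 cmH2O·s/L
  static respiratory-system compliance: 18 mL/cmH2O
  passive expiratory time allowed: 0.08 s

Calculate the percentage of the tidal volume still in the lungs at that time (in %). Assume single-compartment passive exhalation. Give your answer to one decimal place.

50.5

τ = R × C = 6.5 × 18 mL/cmH2O = 6.5 × 0.018 L/cmH2O = 0.117 s.
Passive exhalation: V(t)/V₀ = e^(−t/τ) = e^(−0.08/0.117) = 0.5047.
Fraction remaining = 0.5047 → 50.47%.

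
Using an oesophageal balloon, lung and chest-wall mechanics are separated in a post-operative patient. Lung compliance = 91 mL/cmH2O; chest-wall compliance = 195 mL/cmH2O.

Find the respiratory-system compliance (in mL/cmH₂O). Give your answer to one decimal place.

Lung and chest wall are elastances in series: 1/Crs = 1/CL + 1/Ccw.
1/Crs = 1/91 + 1/195 = 0.01612.
Crs = 62.035 mL/cmH2O.

62.0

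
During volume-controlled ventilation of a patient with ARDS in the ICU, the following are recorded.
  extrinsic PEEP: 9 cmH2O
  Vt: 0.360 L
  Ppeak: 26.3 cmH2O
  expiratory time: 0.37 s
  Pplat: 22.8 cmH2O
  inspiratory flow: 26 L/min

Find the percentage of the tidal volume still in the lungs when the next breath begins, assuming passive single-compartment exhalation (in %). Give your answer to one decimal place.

17.3

Flow: 26 L/min ÷ 60 = 0.4333 L/s.
R = (PIP − Pplat)/V̇ = (26.3 − 22.8) / 0.4333 = 3.5/0.4333 = 8.078 cmH2O·s/L.
C = Vt/(Pplat − PEEP) = 360.0 / (22.8 − 9) = 360.0/13.8 = 26.087 mL/cmH2O.
τ = R × C = 8.078 × 0.02609 L/cmH2O = 0.2108 s.
Fraction remaining at end-expiration = e^(−Te/τ) = e^(−0.37/0.2108) = 0.1729 → 17.29%.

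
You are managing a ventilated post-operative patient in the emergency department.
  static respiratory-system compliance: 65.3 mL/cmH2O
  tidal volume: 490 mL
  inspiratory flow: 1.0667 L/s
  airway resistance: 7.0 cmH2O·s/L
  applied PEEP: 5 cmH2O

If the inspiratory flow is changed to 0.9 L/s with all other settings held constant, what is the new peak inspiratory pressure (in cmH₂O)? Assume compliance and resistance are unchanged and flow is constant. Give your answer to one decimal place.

18.8

PIP = Vt/C + R·V̇ + PEEP (constant-flow equation of motion).
Only the resistive term changes: ΔPIP = R × ΔV̇ = 7.0 × (0.9 − 1.0667) = 7.0 × -0.1667 = -1.167 cmH2O.
Original PIP = 490/65.3 + 7.0×1.0667 + 5 = 19.971 cmH2O; new PIP = 19.971 + (-1.167) = 18.804 cmH2O.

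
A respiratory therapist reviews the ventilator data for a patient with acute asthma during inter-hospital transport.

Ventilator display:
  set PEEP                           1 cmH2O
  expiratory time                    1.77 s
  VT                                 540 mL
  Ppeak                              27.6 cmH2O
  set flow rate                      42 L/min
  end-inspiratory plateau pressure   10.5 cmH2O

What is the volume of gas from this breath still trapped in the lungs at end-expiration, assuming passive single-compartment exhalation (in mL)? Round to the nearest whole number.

Flow: 42 L/min ÷ 60 = 0.7 L/s.
R = (PIP − Pplat)/V̇ = (27.6 − 10.5) / 0.7 = 17.1/0.7 = 24.429 cmH2O·s/L.
C = Vt/(Pplat − PEEP) = 540.0 / (10.5 − 1) = 540.0/9.5 = 56.842 mL/cmH2O.
τ = R × C = 24.429 × 0.05684 L/cmH2O = 1.389 s.
Fraction remaining = e^(−Te/τ) = e^(−1.77/1.389) = 0.2796.
Trapped volume = 540.0 × 0.2796 = 150.98 mL.

151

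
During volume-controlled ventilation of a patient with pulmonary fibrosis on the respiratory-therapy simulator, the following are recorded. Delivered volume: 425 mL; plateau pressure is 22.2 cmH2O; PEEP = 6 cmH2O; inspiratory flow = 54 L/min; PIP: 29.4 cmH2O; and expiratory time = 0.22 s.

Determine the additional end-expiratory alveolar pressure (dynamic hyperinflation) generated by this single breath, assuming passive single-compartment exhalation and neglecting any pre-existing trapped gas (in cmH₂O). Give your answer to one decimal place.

5.7

Flow: 54 L/min ÷ 60 = 0.9 L/s.
R = (PIP − Pplat)/V̇ = (29.4 − 22.2) / 0.9 = 7.2/0.9 = 8.0 cmH2O·s/L.
C = Vt/(Pplat − PEEP) = 425.0 / (22.2 − 6) = 425.0/16.2 = 26.235 mL/cmH2O.
τ = R × C = 8.0 × 0.02624 L/cmH2O = 0.2099 s.
Fraction remaining = e^(−Te/τ) = e^(−0.22/0.2099) = 0.3506; trapped volume = 425.0 × 0.3506 = 149.01 mL.
Additional alveolar pressure from trapping ≈ V_trapped / C = 149.01 / 26.235 = 5.68 cmH2O.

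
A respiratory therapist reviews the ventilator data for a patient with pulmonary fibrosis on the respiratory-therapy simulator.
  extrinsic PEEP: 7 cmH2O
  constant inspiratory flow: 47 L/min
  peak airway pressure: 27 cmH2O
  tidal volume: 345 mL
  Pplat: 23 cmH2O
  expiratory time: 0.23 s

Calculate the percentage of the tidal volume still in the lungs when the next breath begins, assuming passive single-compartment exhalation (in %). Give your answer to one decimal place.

Flow: 47 L/min ÷ 60 = 0.7833 L/s.
R = (PIP − Pplat)/V̇ = (27 − 23) / 0.7833 = 4.0/0.7833 = 5.107 cmH2O·s/L.
C = Vt/(Pplat − PEEP) = 345.0 / (23 − 7) = 345.0/16.0 = 21.563 mL/cmH2O.
τ = R × C = 5.107 × 0.02156 L/cmH2O = 0.1101 s.
Fraction remaining at end-expiration = e^(−Te/τ) = e^(−0.23/0.1101) = 0.1238 → 12.38%.

12.4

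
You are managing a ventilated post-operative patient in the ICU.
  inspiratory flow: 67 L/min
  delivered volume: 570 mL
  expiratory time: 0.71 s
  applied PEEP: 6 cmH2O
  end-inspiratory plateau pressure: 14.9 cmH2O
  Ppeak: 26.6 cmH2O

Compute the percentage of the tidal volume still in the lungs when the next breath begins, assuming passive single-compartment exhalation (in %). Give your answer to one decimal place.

Flow: 67 L/min ÷ 60 = 1.1167 L/s.
R = (PIP − Pplat)/V̇ = (26.6 − 14.9) / 1.1167 = 11.7/1.1167 = 10.477 cmH2O·s/L.
C = Vt/(Pplat − PEEP) = 570.0 / (14.9 − 6) = 570.0/8.9 = 64.045 mL/cmH2O.
τ = R × C = 10.477 × 0.06405 L/cmH2O = 0.6711 s.
Fraction remaining at end-expiration = e^(−Te/τ) = e^(−0.71/0.6711) = 0.3472 → 34.72%.

34.7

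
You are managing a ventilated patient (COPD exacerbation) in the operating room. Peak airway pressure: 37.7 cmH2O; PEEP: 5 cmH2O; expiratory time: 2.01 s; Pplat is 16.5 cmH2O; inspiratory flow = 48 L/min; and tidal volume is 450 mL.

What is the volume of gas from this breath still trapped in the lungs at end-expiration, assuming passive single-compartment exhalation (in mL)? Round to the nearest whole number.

65

Flow: 48 L/min ÷ 60 = 0.8 L/s.
R = (PIP − Pplat)/V̇ = (37.7 − 16.5) / 0.8 = 21.2/0.8 = 26.5 cmH2O·s/L.
C = Vt/(Pplat − PEEP) = 450.0 / (16.5 − 5) = 450.0/11.5 = 39.13 mL/cmH2O.
τ = R × C = 26.5 × 0.03913 L/cmH2O = 1.037 s.
Fraction remaining = e^(−Te/τ) = e^(−2.01/1.037) = 0.144.
Trapped volume = 450.0 × 0.144 = 64.8 mL.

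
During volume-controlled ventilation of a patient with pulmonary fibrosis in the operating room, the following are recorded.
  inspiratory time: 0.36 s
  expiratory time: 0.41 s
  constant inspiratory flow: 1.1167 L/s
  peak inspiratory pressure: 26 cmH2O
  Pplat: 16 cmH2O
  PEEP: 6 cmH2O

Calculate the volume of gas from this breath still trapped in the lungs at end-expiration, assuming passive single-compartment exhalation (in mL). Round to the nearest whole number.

129

Vt = flow × Ti = 1.1167 L/s × 0.36 s × 1000 mL/L = 402.01 mL.
R = (PIP − Pplat)/V̇ = (26 − 16) / 1.1167 = 10.0/1.1167 = 8.955 cmH2O·s/L.
C = Vt/(Pplat − PEEP) = 402.01 / (16 − 6) = 402.01/10.0 = 40.201 mL/cmH2O.
τ = R × C = 8.955 × 0.0402 L/cmH2O = 0.36 s.
Fraction remaining = e^(−Te/τ) = e^(−0.41/0.36) = 0.3202.
Trapped volume = 402.01 × 0.3202 = 128.72 mL.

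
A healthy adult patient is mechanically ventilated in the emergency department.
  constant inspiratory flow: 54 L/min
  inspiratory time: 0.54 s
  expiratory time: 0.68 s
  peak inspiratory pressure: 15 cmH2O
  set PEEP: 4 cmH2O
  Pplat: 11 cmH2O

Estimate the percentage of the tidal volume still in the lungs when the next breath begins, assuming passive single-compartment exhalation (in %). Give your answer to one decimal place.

Flow: 54 L/min ÷ 60 = 0.9 L/s.
Vt = flow × Ti = 0.9 L/s × 0.54 s × 1000 mL/L = 486.0 mL.
R = (PIP − Pplat)/V̇ = (15 − 11) / 0.9 = 4.0/0.9 = 4.444 cmH2O·s/L.
C = Vt/(Pplat − PEEP) = 486.0 / (11 − 4) = 486.0/7.0 = 69.429 mL/cmH2O.
τ = R × C = 4.444 × 0.06943 L/cmH2O = 0.3085 s.
Fraction remaining at end-expiration = e^(−Te/τ) = e^(−0.68/0.3085) = 0.1103 → 11.03%.

11.0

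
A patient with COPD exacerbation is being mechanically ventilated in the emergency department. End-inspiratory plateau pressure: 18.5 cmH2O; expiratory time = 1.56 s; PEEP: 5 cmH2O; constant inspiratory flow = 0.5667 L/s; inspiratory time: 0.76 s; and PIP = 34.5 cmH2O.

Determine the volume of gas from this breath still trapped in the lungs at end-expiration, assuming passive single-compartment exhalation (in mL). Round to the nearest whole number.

Vt = flow × Ti = 0.5667 L/s × 0.76 s × 1000 mL/L = 430.69 mL.
R = (PIP − Pplat)/V̇ = (34.5 − 18.5) / 0.5667 = 16.0/0.5667 = 28.234 cmH2O·s/L.
C = Vt/(Pplat − PEEP) = 430.69 / (18.5 − 5) = 430.69/13.5 = 31.903 mL/cmH2O.
τ = R × C = 28.234 × 0.0319 L/cmH2O = 0.9007 s.
Fraction remaining = e^(−Te/τ) = e^(−1.56/0.9007) = 0.1769.
Trapped volume = 430.69 × 0.1769 = 76.189 mL.

76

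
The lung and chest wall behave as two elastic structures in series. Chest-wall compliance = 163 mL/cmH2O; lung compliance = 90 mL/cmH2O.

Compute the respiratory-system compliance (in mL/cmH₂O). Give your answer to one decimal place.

58.0

Lung and chest wall are elastances in series: 1/Crs = 1/CL + 1/Ccw.
1/Crs = 1/90 + 1/163 = 0.01725.
Crs = 57.971 mL/cmH2O.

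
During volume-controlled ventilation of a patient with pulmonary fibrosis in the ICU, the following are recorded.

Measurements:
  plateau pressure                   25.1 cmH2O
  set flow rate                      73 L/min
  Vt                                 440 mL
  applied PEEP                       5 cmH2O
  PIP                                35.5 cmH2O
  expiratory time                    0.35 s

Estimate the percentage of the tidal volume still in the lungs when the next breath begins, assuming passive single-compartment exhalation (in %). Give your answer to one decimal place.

Flow: 73 L/min ÷ 60 = 1.2167 L/s.
R = (PIP − Pplat)/V̇ = (35.5 − 25.1) / 1.2167 = 10.4/1.2167 = 8.548 cmH2O·s/L.
C = Vt/(Pplat − PEEP) = 440.0 / (25.1 − 5) = 440.0/20.1 = 21.891 mL/cmH2O.
τ = R × C = 8.548 × 0.02189 L/cmH2O = 0.1871 s.
Fraction remaining at end-expiration = e^(−Te/τ) = e^(−0.35/0.1871) = 0.154 → 15.4%.

15.4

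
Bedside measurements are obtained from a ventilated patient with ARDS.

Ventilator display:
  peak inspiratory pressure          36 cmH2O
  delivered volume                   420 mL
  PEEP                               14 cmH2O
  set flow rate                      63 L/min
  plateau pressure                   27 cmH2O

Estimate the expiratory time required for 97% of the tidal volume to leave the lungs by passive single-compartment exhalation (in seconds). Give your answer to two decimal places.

Flow: 63 L/min ÷ 60 = 1.05 L/s.
R = (PIP − Pplat)/V̇ = (36 − 27) / 1.05 = 9.0/1.05 = 8.571 cmH2O·s/L.
C = Vt/(Pplat − PEEP) = 420.0 / (27 − 14) = 420.0/13.0 = 32.308 mL/cmH2O.
τ = R × C = 8.571 × 0.03231 L/cmH2O = 0.2769 s.
t = −τ·ln(1 − 0.97) = −0.2769·ln(0.03) = 0.971 s.

0.97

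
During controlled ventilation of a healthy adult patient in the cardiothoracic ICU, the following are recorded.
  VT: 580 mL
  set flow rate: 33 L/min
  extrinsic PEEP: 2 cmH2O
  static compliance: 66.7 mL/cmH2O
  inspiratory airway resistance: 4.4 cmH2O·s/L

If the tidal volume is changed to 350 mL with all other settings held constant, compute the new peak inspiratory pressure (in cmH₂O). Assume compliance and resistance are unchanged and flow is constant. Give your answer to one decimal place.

9.7

Flow: 33 L/min ÷ 60 = 0.55 L/s.
PIP = Vt/C + R·V̇ + PEEP (constant-flow equation of motion).
Only the elastic term changes: ΔPIP = ΔVt / C = (350 − 580) / 66.7 = -3.448 cmH2O.
Original PIP = 580/66.7 + 4.4×0.55 + 2 = 13.116 cmH2O; new PIP = 13.116 + (-3.448) = 9.668 cmH2O.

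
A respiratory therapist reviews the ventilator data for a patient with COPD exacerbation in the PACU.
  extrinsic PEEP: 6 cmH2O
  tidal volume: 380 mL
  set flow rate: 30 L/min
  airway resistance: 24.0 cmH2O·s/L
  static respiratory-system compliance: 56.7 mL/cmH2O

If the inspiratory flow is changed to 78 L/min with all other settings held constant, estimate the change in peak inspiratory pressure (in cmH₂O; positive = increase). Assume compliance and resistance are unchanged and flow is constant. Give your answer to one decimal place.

19.2

Flow: 30 L/min ÷ 60 = 0.5 L/s.
New flow: 78 L/min ÷ 60 = 1.3 L/s.
PIP = Vt/C + R·V̇ + PEEP (constant-flow equation of motion).
Only the resistive term changes: ΔPIP = R × ΔV̇ = 24.0 × (1.3 − 0.5) = 24.0 × 0.8 = 19.2 cmH2O.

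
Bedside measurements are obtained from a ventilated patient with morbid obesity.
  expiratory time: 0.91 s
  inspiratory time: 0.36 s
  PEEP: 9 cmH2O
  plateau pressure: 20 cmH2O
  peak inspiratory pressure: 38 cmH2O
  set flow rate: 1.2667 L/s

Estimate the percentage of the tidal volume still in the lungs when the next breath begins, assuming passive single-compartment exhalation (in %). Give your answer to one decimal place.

21.3

Vt = flow × Ti = 1.2667 L/s × 0.36 s × 1000 mL/L = 456.01 mL.
R = (PIP − Pplat)/V̇ = (38 − 20) / 1.2667 = 18.0/1.2667 = 14.21 cmH2O·s/L.
C = Vt/(Pplat − PEEP) = 456.01 / (20 − 9) = 456.01/11.0 = 41.455 mL/cmH2O.
τ = R × C = 14.21 × 0.04146 L/cmH2O = 0.5891 s.
Fraction remaining at end-expiration = e^(−Te/τ) = e^(−0.91/0.5891) = 0.2134 → 21.34%.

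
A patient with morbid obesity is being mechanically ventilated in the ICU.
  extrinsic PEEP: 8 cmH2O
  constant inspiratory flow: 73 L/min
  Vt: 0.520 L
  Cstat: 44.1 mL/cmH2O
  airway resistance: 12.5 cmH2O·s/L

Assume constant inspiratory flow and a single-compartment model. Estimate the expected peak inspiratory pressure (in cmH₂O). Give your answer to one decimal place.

35.0

Flow: 73 L/min ÷ 60 = 1.2167 L/s.
Equation of motion (constant flow): PIP = Vt/C + R·V̇ + PEEP.
PIP = 520/44.1 + 12.5×1.2167 + 8 = 11.791 + 15.209 + 8 = 35.0 cmH2O.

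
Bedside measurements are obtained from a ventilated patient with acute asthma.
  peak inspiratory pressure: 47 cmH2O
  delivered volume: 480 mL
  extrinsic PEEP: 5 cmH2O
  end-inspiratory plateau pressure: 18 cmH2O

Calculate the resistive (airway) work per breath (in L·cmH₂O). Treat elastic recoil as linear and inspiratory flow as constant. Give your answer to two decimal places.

13.92

With constant inspiratory flow the resistive pressure is constant at PIP − Pplat = 47 − 18 = 29.0 cmH2O, so resistive work = 29.0 × 0.480 = 13.92 L·cmH2O.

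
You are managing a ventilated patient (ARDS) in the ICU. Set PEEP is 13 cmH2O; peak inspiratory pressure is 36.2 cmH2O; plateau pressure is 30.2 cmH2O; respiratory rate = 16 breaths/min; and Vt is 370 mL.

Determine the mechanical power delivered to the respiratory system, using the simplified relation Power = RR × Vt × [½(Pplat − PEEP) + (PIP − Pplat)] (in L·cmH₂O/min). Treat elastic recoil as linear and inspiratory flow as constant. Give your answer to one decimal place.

86.4

Per-breath work = Vt × [½(Pplat−PEEP) + (PIP−Pplat)] = 0.370 × [0.5×17.2 + 6.0] = 0.370 × 14.6 = 5.402 L·cmH2O.
Power = 16 × 5.402 = 86.432 L·cmH2O/min.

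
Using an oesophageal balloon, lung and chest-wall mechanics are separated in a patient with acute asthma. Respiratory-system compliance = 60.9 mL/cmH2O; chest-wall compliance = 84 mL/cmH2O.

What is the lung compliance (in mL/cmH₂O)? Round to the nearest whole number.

221

1/CL = 1/Crs − 1/Ccw.
1/CL = 1/60.9 − 1/84 = 0.004516.
CL = 221.43 mL/cmH2O.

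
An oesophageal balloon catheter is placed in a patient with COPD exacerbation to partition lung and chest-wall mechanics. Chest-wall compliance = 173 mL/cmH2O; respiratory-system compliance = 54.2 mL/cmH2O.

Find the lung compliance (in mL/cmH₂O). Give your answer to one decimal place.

78.9

1/CL = 1/Crs − 1/Ccw.
1/CL = 1/54.2 − 1/173 = 0.01267.
CL = 78.927 mL/cmH2O.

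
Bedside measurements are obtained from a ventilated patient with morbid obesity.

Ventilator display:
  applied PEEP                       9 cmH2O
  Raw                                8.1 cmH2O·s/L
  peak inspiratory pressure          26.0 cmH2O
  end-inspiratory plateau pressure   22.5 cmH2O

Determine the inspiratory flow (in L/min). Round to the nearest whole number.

flow = (PIP − Pplat) / Raw = (26.0 − 22.5) / 8.1 = 0.4321 L/s × 60 = 25.926 L/min.

26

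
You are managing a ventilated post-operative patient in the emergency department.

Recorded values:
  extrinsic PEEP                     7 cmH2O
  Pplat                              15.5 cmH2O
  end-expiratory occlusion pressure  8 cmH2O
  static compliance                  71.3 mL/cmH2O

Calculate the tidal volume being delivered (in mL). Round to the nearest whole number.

End-expiratory occlusion gives total PEEP = 8 cmH2O (intrinsic PEEP = 8 − 7 = 1). Use total PEEP for the elastic gradient.
Vt = Cstat × (Pplat − PEEPtotal) = 71.3 × (15.5 − 8) = 71.3 × 7.5 = 534.75 mL.

535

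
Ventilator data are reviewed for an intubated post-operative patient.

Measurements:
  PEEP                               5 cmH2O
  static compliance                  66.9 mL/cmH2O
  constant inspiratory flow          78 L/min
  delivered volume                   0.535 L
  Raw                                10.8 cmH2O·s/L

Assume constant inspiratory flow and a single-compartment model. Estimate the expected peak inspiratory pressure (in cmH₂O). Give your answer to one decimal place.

27.0

Flow: 78 L/min ÷ 60 = 1.3 L/s.
Equation of motion (constant flow): PIP = Vt/C + R·V̇ + PEEP.
PIP = 535/66.9 + 10.8×1.3 + 5 = 7.997 + 14.04 + 5 = 27.037 cmH2O.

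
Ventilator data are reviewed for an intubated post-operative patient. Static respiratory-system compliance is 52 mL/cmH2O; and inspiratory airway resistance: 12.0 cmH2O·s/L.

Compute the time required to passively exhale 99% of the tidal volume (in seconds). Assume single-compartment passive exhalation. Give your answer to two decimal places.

τ = R × C = 12.0 × 52 mL/cmH2O = 12.0 × 0.052 L/cmH2O = 0.624 s.
Exhaled fraction f = 1 − e^(−t/τ) → t = −τ·ln(1 − f) = −0.624·ln(0.01) = 2.874 s.

2.87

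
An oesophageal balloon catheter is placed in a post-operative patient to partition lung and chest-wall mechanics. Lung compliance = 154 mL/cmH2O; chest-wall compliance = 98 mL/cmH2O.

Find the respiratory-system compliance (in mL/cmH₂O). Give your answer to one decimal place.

59.9

Lung and chest wall are elastances in series: 1/Crs = 1/CL + 1/Ccw.
1/Crs = 1/154 + 1/98 = 0.0167.
Crs = 59.88 mL/cmH2O.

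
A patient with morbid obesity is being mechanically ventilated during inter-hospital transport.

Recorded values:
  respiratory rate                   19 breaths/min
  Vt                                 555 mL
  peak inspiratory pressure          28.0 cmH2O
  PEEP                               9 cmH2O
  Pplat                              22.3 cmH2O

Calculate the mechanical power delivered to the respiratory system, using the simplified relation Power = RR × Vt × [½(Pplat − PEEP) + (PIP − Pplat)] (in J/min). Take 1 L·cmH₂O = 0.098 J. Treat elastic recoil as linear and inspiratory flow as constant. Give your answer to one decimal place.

12.8

Per-breath work = Vt × [½(Pplat−PEEP) + (PIP−Pplat)] = 0.555 × [0.5×13.3 + 5.7] = 0.555 × 12.35 = 6.854 L·cmH2O.
Power = 19 × 6.854 = 130.23 L·cmH2O/min.
× 0.098 J/(L·cmH2O) → 12.763 J/min.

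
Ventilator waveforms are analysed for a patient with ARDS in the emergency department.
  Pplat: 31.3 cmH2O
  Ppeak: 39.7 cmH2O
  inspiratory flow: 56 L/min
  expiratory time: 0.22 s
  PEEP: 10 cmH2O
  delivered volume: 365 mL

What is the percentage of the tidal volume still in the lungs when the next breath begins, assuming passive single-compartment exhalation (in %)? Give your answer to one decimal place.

Flow: 56 L/min ÷ 60 = 0.9333 L/s.
R = (PIP − Pplat)/V̇ = (39.7 − 31.3) / 0.9333 = 8.4/0.9333 = 9.0 cmH2O·s/L.
C = Vt/(Pplat − PEEP) = 365.0 / (31.3 − 10) = 365.0/21.3 = 17.136 mL/cmH2O.
τ = R × C = 9.0 × 0.01714 L/cmH2O = 0.1543 s.
Fraction remaining at end-expiration = e^(−Te/τ) = e^(−0.22/0.1543) = 0.2403 → 24.03%.

24.0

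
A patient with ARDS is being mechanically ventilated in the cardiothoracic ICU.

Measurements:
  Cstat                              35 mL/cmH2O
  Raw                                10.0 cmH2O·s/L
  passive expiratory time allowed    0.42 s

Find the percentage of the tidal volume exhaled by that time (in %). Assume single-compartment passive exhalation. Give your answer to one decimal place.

69.9

τ = R × C = 10.0 × 35 mL/cmH2O = 10.0 × 0.035 L/cmH2O = 0.35 s.
Passive exhalation: V(t)/V₀ = e^(−t/τ) = e^(−0.42/0.35) = 0.3012.
Fraction exhaled = 1 − 0.3012 = 0.6988 → 69.88%.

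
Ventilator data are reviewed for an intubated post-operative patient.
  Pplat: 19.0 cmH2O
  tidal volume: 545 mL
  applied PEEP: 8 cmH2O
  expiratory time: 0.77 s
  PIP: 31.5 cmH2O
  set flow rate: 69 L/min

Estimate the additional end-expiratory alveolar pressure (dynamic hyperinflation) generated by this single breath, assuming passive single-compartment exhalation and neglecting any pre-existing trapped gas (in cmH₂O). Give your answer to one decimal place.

2.6

Flow: 69 L/min ÷ 60 = 1.15 L/s.
R = (PIP − Pplat)/V̇ = (31.5 − 19.0) / 1.15 = 12.5/1.15 = 10.87 cmH2O·s/L.
C = Vt/(Pplat − PEEP) = 545.0 / (19.0 − 8) = 545.0/11.0 = 49.545 mL/cmH2O.
τ = R × C = 10.87 × 0.04955 L/cmH2O = 0.5386 s.
Fraction remaining = e^(−Te/τ) = e^(−0.77/0.5386) = 0.2394; trapped volume = 545.0 × 0.2394 = 130.47 mL.
Additional alveolar pressure from trapping ≈ V_trapped / C = 130.47 / 49.545 = 2.633 cmH2O.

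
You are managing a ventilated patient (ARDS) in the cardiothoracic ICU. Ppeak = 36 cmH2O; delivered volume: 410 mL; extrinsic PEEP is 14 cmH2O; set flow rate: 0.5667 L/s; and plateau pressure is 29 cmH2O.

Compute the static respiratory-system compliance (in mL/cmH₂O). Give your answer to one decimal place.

27.3

Cstat = Vt / (Pplat − PEEP) = 410 / (29 − 14) = 410 / 15.0 = 27.333 mL/cmH2O.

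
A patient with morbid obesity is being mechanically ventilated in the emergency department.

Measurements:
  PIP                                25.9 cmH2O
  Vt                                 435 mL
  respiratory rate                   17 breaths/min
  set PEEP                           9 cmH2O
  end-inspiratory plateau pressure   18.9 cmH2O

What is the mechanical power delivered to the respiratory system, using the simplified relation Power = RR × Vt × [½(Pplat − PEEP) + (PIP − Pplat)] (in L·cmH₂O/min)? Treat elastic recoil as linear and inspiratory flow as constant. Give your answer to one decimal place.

88.4

Per-breath work = Vt × [½(Pplat−PEEP) + (PIP−Pplat)] = 0.435 × [0.5×9.9 + 7.0] = 0.435 × 11.95 = 5.198 L·cmH2O.
Power = 17 × 5.198 = 88.366 L·cmH2O/min.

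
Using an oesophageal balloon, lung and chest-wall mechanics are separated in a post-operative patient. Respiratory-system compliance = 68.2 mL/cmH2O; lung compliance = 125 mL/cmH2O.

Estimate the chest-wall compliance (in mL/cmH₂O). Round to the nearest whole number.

150

1/Ccw = 1/Crs − 1/CL.
1/Ccw = 1/68.2 − 1/125 = 0.006663.
Ccw = 150.08 mL/cmH2O.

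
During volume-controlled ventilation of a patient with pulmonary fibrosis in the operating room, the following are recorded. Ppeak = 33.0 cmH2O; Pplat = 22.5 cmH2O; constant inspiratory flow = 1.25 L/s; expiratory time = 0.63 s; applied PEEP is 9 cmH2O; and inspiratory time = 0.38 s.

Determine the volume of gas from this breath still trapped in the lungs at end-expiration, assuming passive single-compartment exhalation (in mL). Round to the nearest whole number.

Vt = flow × Ti = 1.25 L/s × 0.38 s × 1000 mL/L = 475.0 mL.
R = (PIP − Pplat)/V̇ = (33.0 − 22.5) / 1.25 = 10.5/1.25 = 8.4 cmH2O·s/L.
C = Vt/(Pplat − PEEP) = 475.0 / (22.5 − 9) = 475.0/13.5 = 35.185 mL/cmH2O.
τ = R × C = 8.4 × 0.03519 L/cmH2O = 0.2956 s.
Fraction remaining = e^(−Te/τ) = e^(−0.63/0.2956) = 0.1187.
Trapped volume = 475.0 × 0.1187 = 56.383 mL.

56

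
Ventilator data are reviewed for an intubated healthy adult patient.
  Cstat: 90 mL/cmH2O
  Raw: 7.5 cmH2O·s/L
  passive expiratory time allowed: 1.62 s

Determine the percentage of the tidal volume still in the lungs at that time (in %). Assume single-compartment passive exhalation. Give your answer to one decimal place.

9.1

τ = R × C = 7.5 × 90 mL/cmH2O = 7.5 × 0.090 L/cmH2O = 0.675 s.
Passive exhalation: V(t)/V₀ = e^(−t/τ) = e^(−1.62/0.675) = 0.09072.
Fraction remaining = 0.09072 → 9.072%.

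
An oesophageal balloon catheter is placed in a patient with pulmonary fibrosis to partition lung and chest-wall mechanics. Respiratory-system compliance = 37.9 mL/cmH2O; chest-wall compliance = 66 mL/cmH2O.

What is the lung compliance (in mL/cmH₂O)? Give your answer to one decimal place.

89.0

1/CL = 1/Crs − 1/Ccw.
1/CL = 1/37.9 − 1/66 = 0.01123.
CL = 89.047 mL/cmH2O.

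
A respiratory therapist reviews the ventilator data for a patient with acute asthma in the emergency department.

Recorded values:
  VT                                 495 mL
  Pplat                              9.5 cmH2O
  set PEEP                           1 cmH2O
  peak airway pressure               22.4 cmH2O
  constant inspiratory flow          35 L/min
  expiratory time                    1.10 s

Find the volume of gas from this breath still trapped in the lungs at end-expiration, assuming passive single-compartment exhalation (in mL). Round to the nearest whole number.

211

Flow: 35 L/min ÷ 60 = 0.5833 L/s.
R = (PIP − Pplat)/V̇ = (22.4 − 9.5) / 0.5833 = 12.9/0.5833 = 22.116 cmH2O·s/L.
C = Vt/(Pplat − PEEP) = 495.0 / (9.5 − 1) = 495.0/8.5 = 58.235 mL/cmH2O.
τ = R × C = 22.116 × 0.05824 L/cmH2O = 1.288 s.
Fraction remaining = e^(−Te/τ) = e^(−1.10/1.288) = 0.4257.
Trapped volume = 495.0 × 0.4257 = 210.72 mL.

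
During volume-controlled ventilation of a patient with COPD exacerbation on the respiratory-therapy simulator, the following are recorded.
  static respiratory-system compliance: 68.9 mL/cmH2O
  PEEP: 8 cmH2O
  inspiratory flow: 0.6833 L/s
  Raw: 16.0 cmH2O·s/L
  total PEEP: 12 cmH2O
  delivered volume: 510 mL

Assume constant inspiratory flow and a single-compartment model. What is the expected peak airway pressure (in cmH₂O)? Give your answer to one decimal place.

Total PEEP = 12 cmH2O (set 8 + intrinsic 4); this is the baseline alveolar pressure.
Equation of motion (constant flow): PIP = Vt/C + R·V̇ + PEEP.
PIP = 510/68.9 + 16.0×0.6833 + 12 = 7.402 + 10.933 + 12 = 30.335 cmH2O.

30.3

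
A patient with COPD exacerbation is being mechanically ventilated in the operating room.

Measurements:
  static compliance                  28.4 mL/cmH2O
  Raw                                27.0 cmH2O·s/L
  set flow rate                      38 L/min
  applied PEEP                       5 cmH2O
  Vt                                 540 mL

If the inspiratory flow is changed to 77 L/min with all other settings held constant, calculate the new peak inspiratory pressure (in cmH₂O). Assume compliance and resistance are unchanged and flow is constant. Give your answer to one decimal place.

58.7

Flow: 38 L/min ÷ 60 = 0.6333 L/s.
New flow: 77 L/min ÷ 60 = 1.2833 L/s.
PIP = Vt/C + R·V̇ + PEEP (constant-flow equation of motion).
Only the resistive term changes: ΔPIP = R × ΔV̇ = 27.0 × (1.2833 − 0.6333) = 27.0 × 0.65 = 17.55 cmH2O.
Original PIP = 540/28.4 + 27.0×0.6333 + 5 = 41.113 cmH2O; new PIP = 41.113 + (17.55) = 58.663 cmH2O.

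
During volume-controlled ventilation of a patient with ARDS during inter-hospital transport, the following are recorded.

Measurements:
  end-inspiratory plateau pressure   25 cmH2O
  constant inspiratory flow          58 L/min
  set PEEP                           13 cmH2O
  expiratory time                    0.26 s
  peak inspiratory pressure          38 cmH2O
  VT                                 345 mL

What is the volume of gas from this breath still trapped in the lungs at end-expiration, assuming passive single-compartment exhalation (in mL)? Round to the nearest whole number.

Flow: 58 L/min ÷ 60 = 0.9667 L/s.
R = (PIP − Pplat)/V̇ = (38 − 25) / 0.9667 = 13.0/0.9667 = 13.448 cmH2O·s/L.
C = Vt/(Pplat − PEEP) = 345.0 / (25 − 13) = 345.0/12.0 = 28.75 mL/cmH2O.
τ = R × C = 13.448 × 0.02875 L/cmH2O = 0.3866 s.
Fraction remaining = e^(−Te/τ) = e^(−0.26/0.3866) = 0.5104.
Trapped volume = 345.0 × 0.5104 = 176.09 mL.

176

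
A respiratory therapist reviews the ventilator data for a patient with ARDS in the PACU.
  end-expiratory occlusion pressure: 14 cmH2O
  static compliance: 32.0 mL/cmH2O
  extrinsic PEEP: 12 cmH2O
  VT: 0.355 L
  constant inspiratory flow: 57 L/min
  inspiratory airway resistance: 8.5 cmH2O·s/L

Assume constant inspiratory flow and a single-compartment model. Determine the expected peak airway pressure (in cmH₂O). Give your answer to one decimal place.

Flow: 57 L/min ÷ 60 = 0.95 L/s.
Total PEEP = 14 cmH2O (set 12 + intrinsic 2); this is the baseline alveolar pressure.
Equation of motion (constant flow): PIP = Vt/C + R·V̇ + PEEP.
PIP = 355/32.0 + 8.5×0.95 + 14 = 11.094 + 8.075 + 14 = 33.169 cmH2O.

33.2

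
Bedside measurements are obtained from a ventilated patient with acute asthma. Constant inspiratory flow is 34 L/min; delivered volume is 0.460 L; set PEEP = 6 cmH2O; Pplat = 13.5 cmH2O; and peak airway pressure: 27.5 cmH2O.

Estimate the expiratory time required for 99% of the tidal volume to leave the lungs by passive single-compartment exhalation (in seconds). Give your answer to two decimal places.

6.98

Flow: 34 L/min ÷ 60 = 0.5667 L/s.
R = (PIP − Pplat)/V̇ = (27.5 − 13.5) / 0.5667 = 14.0/0.5667 = 24.704 cmH2O·s/L.
C = Vt/(Pplat − PEEP) = 460.0 / (13.5 − 6) = 460.0/7.5 = 61.333 mL/cmH2O.
τ = R × C = 24.704 × 0.06133 L/cmH2O = 1.515 s.
t = −τ·ln(1 − 0.99) = −1.515·ln(0.01) = 6.977 s.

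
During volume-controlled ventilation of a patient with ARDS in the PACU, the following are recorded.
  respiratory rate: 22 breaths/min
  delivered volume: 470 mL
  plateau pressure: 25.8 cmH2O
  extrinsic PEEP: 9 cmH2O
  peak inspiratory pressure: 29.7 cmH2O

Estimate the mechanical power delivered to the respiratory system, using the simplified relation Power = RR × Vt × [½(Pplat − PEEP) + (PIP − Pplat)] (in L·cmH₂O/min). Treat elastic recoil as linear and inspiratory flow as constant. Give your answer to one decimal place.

Per-breath work = Vt × [½(Pplat−PEEP) + (PIP−Pplat)] = 0.470 × [0.5×16.8 + 3.9] = 0.470 × 12.3 = 5.781 L·cmH2O.
Power = 22 × 5.781 = 127.18 L·cmH2O/min.

127.2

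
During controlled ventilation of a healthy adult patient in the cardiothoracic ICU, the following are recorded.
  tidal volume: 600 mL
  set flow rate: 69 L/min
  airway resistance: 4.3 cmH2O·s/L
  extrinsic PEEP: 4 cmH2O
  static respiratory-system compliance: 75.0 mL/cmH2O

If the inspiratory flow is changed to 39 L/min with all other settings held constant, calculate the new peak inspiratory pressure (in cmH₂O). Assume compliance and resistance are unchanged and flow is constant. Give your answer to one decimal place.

14.8

Flow: 69 L/min ÷ 60 = 1.15 L/s.
New flow: 39 L/min ÷ 60 = 0.65 L/s.
PIP = Vt/C + R·V̇ + PEEP (constant-flow equation of motion).
Only the resistive term changes: ΔPIP = R × ΔV̇ = 4.3 × (0.65 − 1.15) = 4.3 × -0.5 = -2.15 cmH2O.
Original PIP = 600/75.0 + 4.3×1.15 + 4 = 16.945 cmH2O; new PIP = 16.945 + (-2.15) = 14.795 cmH2O.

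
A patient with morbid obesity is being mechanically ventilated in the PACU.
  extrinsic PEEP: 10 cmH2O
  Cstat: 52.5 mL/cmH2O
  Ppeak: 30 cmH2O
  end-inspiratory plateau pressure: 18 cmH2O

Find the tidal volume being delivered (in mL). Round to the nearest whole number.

420

Vt = Cstat × (Pplat − PEEP) = 52.5 × (18 − 10) = 52.5 × 8.0 = 420.0 mL.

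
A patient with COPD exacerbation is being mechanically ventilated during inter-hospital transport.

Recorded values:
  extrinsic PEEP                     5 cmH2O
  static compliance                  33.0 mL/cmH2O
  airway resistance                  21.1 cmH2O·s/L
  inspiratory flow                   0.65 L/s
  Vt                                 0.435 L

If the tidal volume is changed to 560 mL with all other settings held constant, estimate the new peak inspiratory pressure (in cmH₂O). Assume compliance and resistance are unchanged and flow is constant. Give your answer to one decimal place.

PIP = Vt/C + R·V̇ + PEEP (constant-flow equation of motion).
Only the elastic term changes: ΔPIP = ΔVt / C = (560 − 435) / 33.0 = 3.788 cmH2O.
Original PIP = 435/33.0 + 21.1×0.65 + 5 = 31.897 cmH2O; new PIP = 31.897 + (3.788) = 35.685 cmH2O.

35.7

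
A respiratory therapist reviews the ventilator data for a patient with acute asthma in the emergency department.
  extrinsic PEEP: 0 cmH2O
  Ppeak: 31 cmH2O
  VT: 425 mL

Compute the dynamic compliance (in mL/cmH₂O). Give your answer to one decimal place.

Dynamic compliance = Vt / (PIP − PEEP) = 425 / (31 − 0) = 425 / 31.0 = 13.71 mL/cmH2O.

13.7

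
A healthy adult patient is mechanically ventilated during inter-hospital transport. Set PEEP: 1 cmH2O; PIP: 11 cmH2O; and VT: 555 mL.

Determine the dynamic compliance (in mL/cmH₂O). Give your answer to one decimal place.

Dynamic compliance = Vt / (PIP − PEEP) = 555 / (11 − 1) = 555 / 10.0 = 55.5 mL/cmH2O.

55.5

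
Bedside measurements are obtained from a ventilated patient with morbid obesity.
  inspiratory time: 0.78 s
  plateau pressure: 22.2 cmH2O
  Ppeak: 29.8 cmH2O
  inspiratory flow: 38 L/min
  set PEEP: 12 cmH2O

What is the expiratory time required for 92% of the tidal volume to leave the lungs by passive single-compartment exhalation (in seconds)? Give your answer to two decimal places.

1.47

Flow: 38 L/min ÷ 60 = 0.6333 L/s.
Vt = flow × Ti = 0.6333 L/s × 0.78 s × 1000 mL/L = 493.97 mL.
R = (PIP − Pplat)/V̇ = (29.8 − 22.2) / 0.6333 = 7.6/0.6333 = 12.001 cmH2O·s/L.
C = Vt/(Pplat − PEEP) = 493.97 / (22.2 − 12) = 493.97/10.2 = 48.428 mL/cmH2O.
τ = R × C = 12.001 × 0.04843 L/cmH2O = 0.5812 s.
t = −τ·ln(1 − 0.92) = −0.5812·ln(0.08) = 1.468 s.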